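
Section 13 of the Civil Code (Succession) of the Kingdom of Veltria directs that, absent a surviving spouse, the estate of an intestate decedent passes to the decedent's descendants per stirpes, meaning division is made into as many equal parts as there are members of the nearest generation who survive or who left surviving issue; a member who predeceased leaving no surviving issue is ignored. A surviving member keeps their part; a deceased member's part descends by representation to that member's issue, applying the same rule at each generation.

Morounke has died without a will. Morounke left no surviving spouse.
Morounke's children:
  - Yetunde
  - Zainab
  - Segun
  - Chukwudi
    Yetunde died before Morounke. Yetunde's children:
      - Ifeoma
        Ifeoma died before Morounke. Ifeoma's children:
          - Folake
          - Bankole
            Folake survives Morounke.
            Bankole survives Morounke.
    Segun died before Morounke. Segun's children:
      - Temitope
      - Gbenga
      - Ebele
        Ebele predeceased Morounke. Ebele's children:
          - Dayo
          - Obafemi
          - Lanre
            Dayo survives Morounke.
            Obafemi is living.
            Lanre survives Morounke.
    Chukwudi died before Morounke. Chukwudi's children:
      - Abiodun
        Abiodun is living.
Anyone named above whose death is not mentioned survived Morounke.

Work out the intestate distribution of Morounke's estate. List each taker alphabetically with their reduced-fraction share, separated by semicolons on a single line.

Abiodun 1/4; Bankole 1/8; Dayo 1/36; Folake 1/8; Gbenga 1/12; Lanre 1/36; Obafemi 1/36; Temitope 1/12; Zainab 1/4

There is no surviving spouse, so the entire estate passes to Morounke's descendants per stirpes.
The estate is divided into 4 equal shares of 1/4 among Yetunde, Zainab, Segun, Chukwudi.
Yetunde predeceased; the 1/4 allotted to Yetunde's branch passes to Yetunde's issue by representation.
Ifeoma's line is the sole branch at this level, so the full 1/4 passes to Ifeoma's issue by representation.
The 1/4 is divided into 2 equal shares of 1/8 among Folake, Bankole.
Folake is living and takes 1/8.
Bankole is living and takes 1/8.
Zainab is living and takes 1/4.
Segun predeceased; the 1/4 allotted to Segun's branch passes to Segun's issue by representation.
The 1/4 is divided into 3 equal shares of 1/12 among Temitope, Gbenga, Ebele.
Temitope is living and takes 1/12.
Gbenga is living and takes 1/12.
Ebele predeceased; the 1/12 allotted to Ebele's branch passes to Ebele's issue by representation.
The 1/12 is divided into 3 equal shares of 1/36 among Dayo, Obafemi, Lanre.
Dayo is living and takes 1/36.
Obafemi is living and takes 1/36.
Lanre is living and takes 1/36.
Chukwudi predeceased; the 1/4 allotted to Chukwudi's branch passes to Chukwudi's issue by representation.
Abiodun is the sole taker at this level and receives the full 1/4.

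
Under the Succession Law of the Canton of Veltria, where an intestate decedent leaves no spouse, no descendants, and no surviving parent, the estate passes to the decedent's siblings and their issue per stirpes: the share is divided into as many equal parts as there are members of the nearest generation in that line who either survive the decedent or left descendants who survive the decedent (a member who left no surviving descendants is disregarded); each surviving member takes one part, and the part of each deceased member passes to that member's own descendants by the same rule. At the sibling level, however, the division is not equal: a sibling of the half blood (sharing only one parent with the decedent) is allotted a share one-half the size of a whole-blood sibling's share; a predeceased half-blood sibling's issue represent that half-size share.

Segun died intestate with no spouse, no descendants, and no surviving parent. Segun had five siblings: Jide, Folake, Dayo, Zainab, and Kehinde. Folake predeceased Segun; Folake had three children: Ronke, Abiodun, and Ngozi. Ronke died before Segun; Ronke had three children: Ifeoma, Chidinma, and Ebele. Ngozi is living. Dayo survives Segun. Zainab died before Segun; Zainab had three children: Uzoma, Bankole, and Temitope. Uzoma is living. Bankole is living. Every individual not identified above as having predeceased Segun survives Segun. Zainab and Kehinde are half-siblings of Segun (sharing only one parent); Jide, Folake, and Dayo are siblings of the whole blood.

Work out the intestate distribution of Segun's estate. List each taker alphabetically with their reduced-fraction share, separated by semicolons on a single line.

Abiodun 1/12; Bankole 1/24; Chidinma 1/36; Dayo 1/4; Ebele 1/36; Ifeoma 1/36; Jide 1/4; Kehinde 1/8; Ngozi 1/12; Temitope 1/24; Uzoma 1/24

No spouse, descendants, or parent survives, so the estate passes to Segun's siblings per stirpes.
Half-blood siblings count for one-half the weight of whole-blood siblings at the initial division.
Dividing 1 in proportion to weights (total weight 4): Jide (weight 1) → 1/4; Folake (weight 1) → 1/4; Dayo (weight 1) → 1/4; Zainab (weight 1/2) → 1/8; Kehinde (weight 1/2) → 1/8.
Jide is living and takes 1/4.
Folake predeceased; the 1/4 allotted to Folake's branch passes to Folake's issue by representation.
The 1/4 is divided into 3 equal shares of 1/12 among Ronke, Abiodun, Ngozi.
Ronke predeceased; the 1/12 allotted to Ronke's branch passes to Ronke's issue by representation.
The 1/12 is divided into 3 equal shares of 1/36 among Ifeoma, Chidinma, Ebele.
Ifeoma is living and takes 1/36.
Chidinma is living and takes 1/36.
Ebele is living and takes 1/36.
Abiodun is living and takes 1/12.
Ngozi is living and takes 1/12.
Dayo is living and takes 1/4.
Zainab predeceased; the 1/8 allotted to Zainab's branch passes to Zainab's issue by representation.
The 1/8 is divided into 3 equal shares of 1/24 among Uzoma, Bankole, Temitope.
Uzoma is living and takes 1/24.
Bankole is living and takes 1/24.
Temitope is living and takes 1/24.
Kehinde is living and takes 1/8.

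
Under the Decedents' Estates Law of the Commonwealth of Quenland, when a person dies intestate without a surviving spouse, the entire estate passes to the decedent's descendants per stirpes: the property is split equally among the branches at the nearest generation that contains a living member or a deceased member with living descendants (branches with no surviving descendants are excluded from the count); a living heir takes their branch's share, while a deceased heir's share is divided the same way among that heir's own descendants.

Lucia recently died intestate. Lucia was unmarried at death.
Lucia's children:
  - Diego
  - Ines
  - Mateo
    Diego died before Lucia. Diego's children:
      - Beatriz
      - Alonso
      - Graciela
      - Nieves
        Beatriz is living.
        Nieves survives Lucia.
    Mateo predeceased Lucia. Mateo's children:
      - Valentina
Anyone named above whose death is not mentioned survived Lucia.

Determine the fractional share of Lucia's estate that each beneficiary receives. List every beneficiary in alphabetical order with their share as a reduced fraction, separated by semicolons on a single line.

Alonso 1/12; Beatriz 1/12; Graciela 1/12; Ines 1/3; Nieves 1/12; Valentina 1/3

There is no surviving spouse, so the entire estate passes to Lucia's descendants per stirpes.
The estate is divided into 3 equal shares of 1/3 among Diego, Ines, Mateo.
Diego predeceased; the 1/3 allotted to Diego's branch passes to Diego's issue by representation.
The 1/3 is divided into 4 equal shares of 1/12 among Beatriz, Alonso, Graciela, Nieves.
Beatriz is living and takes 1/12.
Alonso is living and takes 1/12.
Graciela is living and takes 1/12.
Nieves is living and takes 1/12.
Ines is living and takes 1/3.
Mateo predeceased; the 1/3 allotted to Mateo's branch passes to Mateo's issue by representation.
Valentina is the sole taker at this level and receives the full 1/3.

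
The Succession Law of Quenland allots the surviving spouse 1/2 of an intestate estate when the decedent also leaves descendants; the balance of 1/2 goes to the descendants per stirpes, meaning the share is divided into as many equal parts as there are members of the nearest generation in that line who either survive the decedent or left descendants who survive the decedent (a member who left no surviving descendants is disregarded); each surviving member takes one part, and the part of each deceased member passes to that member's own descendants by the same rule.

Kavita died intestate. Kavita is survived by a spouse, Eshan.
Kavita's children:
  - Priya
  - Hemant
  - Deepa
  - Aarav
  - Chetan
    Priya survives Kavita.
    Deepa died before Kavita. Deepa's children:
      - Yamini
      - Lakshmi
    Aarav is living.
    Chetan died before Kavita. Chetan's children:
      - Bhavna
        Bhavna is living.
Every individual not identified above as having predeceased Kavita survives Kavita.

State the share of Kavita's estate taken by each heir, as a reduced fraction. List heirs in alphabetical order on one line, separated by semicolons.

Aarav 1/10; Bhavna 1/10; Eshan 1/2; Hemant 1/10; Lakshmi 1/20; Priya 1/10; Yamini 1/20

Eshan, as surviving spouse, takes 1/2.
The remaining 1/2 passes to Kavita's descendants per stirpes.
The 1/2 is divided into 5 equal shares of 1/10 among Priya, Hemant, Deepa, Aarav, Chetan.
Priya is living and takes 1/10.
Hemant is living and takes 1/10.
Deepa predeceased; the 1/10 allotted to Deepa's branch passes to Deepa's issue by representation.
The 1/10 is divided into 2 equal shares of 1/20 among Yamini, Lakshmi.
Yamini is living and takes 1/20.
Lakshmi is living and takes 1/20.
Aarav is living and takes 1/10.
Chetan predeceased; the 1/10 allotted to Chetan's branch passes to Chetan's issue by representation.
Bhavna is the sole taker at this level and receives the full 1/10.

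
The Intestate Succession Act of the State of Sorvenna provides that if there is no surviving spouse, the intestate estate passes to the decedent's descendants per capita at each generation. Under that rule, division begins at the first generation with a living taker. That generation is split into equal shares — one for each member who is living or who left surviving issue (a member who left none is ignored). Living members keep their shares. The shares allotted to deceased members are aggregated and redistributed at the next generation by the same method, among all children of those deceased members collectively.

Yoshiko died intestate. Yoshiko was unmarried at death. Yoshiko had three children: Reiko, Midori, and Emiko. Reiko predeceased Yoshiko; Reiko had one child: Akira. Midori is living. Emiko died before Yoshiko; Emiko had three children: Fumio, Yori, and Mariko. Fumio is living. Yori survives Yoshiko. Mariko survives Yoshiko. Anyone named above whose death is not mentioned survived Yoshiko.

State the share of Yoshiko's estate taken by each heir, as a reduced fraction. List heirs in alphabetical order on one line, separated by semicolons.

There is no surviving spouse, so the entire estate passes to Yoshiko's descendants per capita at each generation.
At generation 1 (Reiko, Midori, Emiko) there are 3 shares of (1)/3 = 1/3 each.
Living: Midori — each takes 1/3.
Deceased: Reiko and Emiko. Their combined 2/3 is pooled and carried to generation 2.
At generation 2 (Akira, Fumio, Yori, Mariko) there are 4 shares of (2/3)/4 = 1/6 each.
Living: Akira, Fumio, Yori, and Mariko — each takes 1/6.

Akira 1/6; Fumio 1/6; Mariko 1/6; Midori 1/3; Yori 1/6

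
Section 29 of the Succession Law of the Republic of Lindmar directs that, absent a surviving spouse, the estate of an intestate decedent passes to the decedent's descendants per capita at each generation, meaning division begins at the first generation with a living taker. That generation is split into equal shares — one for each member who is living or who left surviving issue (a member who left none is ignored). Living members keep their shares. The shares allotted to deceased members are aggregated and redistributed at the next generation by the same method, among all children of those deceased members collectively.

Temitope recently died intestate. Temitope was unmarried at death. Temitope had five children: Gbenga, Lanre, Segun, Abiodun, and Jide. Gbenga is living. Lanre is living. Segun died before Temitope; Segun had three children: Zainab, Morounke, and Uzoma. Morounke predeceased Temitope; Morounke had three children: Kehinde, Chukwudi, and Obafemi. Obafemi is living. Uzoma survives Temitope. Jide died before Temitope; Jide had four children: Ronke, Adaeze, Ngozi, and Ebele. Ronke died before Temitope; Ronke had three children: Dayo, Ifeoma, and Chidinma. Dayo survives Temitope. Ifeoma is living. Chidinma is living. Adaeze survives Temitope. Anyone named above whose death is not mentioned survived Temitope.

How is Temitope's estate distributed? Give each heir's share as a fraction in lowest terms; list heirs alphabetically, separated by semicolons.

There is no surviving spouse, so the entire estate passes to Temitope's descendants per capita at each generation.
At generation 1 (Gbenga, Lanre, Segun, Abiodun, Jide) there are 5 shares of (1)/5 = 1/5 each.
Living: Gbenga, Lanre, and Abiodun — each takes 1/5.
Deceased: Segun and Jide. Their combined 2/5 is pooled and carried to generation 2.
At generation 2 (Zainab, Morounke, Uzoma, Ronke, Adaeze, Ngozi, Ebele) there are 7 shares of (2/5)/7 = 2/35 each.
Living: Zainab, Uzoma, Adaeze, Ngozi, and Ebele — each takes 2/35.
Deceased: Morounke and Ronke. Their combined 4/35 is pooled and carried to generation 3.
At generation 3 (Kehinde, Chukwudi, Obafemi, Dayo, Ifeoma, Chidinma) there are 6 shares of (4/35)/6 = 2/105 each.
Living: Kehinde, Chukwudi, Obafemi, Dayo, Ifeoma, and Chidinma — each takes 2/105.

Abiodun 1/5; Adaeze 2/35; Chidinma 2/105; Chukwudi 2/105; Dayo 2/105; Ebele 2/35; Gbenga 1/5; Ifeoma 2/105; Kehinde 2/105; Lanre 1/5; Ngozi 2/35; Obafemi 2/105; Uzoma 2/35; Zainab 2/35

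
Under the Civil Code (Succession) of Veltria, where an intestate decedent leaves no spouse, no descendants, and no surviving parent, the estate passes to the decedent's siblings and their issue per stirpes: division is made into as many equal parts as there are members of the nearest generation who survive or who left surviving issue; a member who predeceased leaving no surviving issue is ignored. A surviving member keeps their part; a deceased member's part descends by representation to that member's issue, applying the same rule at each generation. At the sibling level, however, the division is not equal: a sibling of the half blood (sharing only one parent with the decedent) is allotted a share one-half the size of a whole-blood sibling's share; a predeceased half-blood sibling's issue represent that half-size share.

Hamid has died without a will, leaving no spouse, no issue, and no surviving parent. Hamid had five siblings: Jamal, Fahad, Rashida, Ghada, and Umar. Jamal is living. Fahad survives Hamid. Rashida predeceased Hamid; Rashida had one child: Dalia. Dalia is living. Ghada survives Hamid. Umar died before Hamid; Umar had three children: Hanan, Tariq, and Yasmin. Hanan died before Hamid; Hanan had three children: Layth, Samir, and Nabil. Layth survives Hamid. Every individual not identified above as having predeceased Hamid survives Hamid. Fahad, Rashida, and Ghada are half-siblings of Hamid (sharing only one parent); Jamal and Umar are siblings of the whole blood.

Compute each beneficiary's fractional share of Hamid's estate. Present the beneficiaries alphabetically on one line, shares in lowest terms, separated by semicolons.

Dalia 1/7; Fahad 1/7; Ghada 1/7; Jamal 2/7; Layth 2/63; Nabil 2/63; Samir 2/63; Tariq 2/21; Yasmin 2/21

No spouse, descendants, or parent survives, so the estate passes to Hamid's siblings per stirpes.
Half-blood siblings count for one-half the weight of whole-blood siblings at the initial division.
Dividing 1 in proportion to weights (total weight 7/2): Jamal (weight 1) → 2/7; Fahad (weight 1/2) → 1/7; Rashida (weight 1/2) → 1/7; Ghada (weight 1/2) → 1/7; Umar (weight 1) → 2/7.
Jamal is living and takes 2/7.
Fahad is living and takes 1/7.
Rashida predeceased; the 1/7 allotted to Rashida's branch passes to Rashida's issue by representation.
Dalia is the sole taker at this level and receives the full 1/7.
Ghada is living and takes 1/7.
Umar predeceased; the 2/7 allotted to Umar's branch passes to Umar's issue by representation.
The 2/7 is divided into 3 equal shares of 2/21 among Hanan, Tariq, Yasmin.
Hanan predeceased; the 2/21 allotted to Hanan's branch passes to Hanan's issue by representation.
The 2/21 is divided into 3 equal shares of 2/63 among Layth, Samir, Nabil.
Layth is living and takes 2/63.
Samir is living and takes 2/63.
Nabil is living and takes 2/63.
Tariq is living and takes 2/21.
Yasmin is living and takes 2/21.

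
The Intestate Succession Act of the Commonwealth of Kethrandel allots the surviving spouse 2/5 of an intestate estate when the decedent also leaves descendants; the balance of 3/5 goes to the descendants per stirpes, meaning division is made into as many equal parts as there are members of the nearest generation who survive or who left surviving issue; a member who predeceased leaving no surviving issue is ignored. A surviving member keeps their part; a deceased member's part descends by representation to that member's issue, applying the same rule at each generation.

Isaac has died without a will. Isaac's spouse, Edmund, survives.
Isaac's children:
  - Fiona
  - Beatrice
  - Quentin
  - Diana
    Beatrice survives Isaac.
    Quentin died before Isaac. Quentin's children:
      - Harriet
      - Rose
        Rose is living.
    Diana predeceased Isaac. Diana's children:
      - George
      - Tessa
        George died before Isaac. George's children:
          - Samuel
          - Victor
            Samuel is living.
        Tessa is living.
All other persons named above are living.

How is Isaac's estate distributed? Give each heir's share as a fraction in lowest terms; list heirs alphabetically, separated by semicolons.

Edmund, as surviving spouse, takes 2/5.
The remaining 3/5 passes to Isaac's descendants per stirpes.
The 3/5 is divided into 4 equal shares of 3/20 among Fiona, Beatrice, Quentin, Diana.
Fiona is living and takes 3/20.
Beatrice is living and takes 3/20.
Quentin predeceased; the 3/20 allotted to Quentin's branch passes to Quentin's issue by representation.
The 3/20 is divided into 2 equal shares of 3/40 among Harriet, Rose.
Harriet is living and takes 3/40.
Rose is living and takes 3/40.
Diana predeceased; the 3/20 allotted to Diana's branch passes to Diana's issue by representation.
The 3/20 is divided into 2 equal shares of 3/40 among George, Tessa.
George predeceased; the 3/40 allotted to George's branch passes to George's issue by representation.
The 3/40 is divided into 2 equal shares of 3/80 among Samuel, Victor.
Samuel is living and takes 3/80.
Victor is living and takes 3/80.
Tessa is living and takes 3/40.

Beatrice 3/20; Edmund 2/5; Fiona 3/20; Harriet 3/40; Rose 3/40; Samuel 3/80; Tessa 3/40; Victor 3/80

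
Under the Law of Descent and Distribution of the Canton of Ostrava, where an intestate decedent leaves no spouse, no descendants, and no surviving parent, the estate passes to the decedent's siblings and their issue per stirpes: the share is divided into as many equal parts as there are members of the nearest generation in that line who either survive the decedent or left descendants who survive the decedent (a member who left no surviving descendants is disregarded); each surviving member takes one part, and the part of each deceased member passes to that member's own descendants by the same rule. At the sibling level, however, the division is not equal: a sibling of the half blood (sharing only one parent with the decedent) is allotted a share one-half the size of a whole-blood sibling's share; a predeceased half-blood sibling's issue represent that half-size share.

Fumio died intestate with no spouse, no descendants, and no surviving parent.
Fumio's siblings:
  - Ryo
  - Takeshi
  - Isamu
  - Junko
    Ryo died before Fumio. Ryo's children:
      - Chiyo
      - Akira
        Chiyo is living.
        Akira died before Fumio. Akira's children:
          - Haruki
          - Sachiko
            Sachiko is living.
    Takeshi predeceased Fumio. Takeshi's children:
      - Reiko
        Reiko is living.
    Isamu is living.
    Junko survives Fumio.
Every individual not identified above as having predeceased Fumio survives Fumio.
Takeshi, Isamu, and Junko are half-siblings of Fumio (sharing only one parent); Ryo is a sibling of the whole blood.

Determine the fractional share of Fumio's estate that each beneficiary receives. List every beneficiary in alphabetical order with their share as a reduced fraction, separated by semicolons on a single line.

Chiyo 1/5; Haruki 1/10; Isamu 1/5; Junko 1/5; Reiko 1/5; Sachiko 1/10

No spouse, descendants, or parent survives, so the estate passes to Fumio's siblings per stirpes.
Half-blood siblings count for one-half the weight of whole-blood siblings at the initial division.
Dividing 1 in proportion to weights (total weight 5/2): Ryo (weight 1) → 2/5; Takeshi (weight 1/2) → 1/5; Isamu (weight 1/2) → 1/5; Junko (weight 1/2) → 1/5.
Ryo predeceased; the 2/5 allotted to Ryo's branch passes to Ryo's issue by representation.
The 2/5 is divided into 2 equal shares of 1/5 among Chiyo, Akira.
Chiyo is living and takes 1/5.
Akira predeceased; the 1/5 allotted to Akira's branch passes to Akira's issue by representation.
The 1/5 is divided into 2 equal shares of 1/10 among Haruki, Sachiko.
Haruki is living and takes 1/10.
Sachiko is living and takes 1/10.
Takeshi predeceased; the 1/5 allotted to Takeshi's branch passes to Takeshi's issue by representation.
Reiko is the sole taker at this level and receives the full 1/5.
Isamu is living and takes 1/5.
Junko is living and takes 1/5.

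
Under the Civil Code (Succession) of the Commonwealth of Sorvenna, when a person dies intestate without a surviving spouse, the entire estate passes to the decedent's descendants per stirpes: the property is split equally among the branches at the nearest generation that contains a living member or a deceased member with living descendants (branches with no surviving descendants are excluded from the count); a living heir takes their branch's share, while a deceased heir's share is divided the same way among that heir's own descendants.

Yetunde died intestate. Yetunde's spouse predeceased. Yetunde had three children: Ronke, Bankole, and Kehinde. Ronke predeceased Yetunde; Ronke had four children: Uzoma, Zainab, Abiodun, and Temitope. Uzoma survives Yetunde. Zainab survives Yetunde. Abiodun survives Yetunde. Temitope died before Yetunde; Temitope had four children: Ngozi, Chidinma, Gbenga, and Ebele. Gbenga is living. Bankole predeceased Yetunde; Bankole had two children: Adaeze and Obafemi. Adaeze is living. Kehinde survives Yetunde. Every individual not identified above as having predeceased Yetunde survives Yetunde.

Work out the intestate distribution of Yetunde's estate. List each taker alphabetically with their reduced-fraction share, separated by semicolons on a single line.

Abiodun 1/12; Adaeze 1/6; Chidinma 1/48; Ebele 1/48; Gbenga 1/48; Kehinde 1/3; Ngozi 1/48; Obafemi 1/6; Uzoma 1/12; Zainab 1/12

There is no surviving spouse, so the entire estate passes to Yetunde's descendants per stirpes.
The estate is divided into 3 equal shares of 1/3 among Ronke, Bankole, Kehinde.
Ronke predeceased; the 1/3 allotted to Ronke's branch passes to Ronke's issue by representation.
The 1/3 is divided into 4 equal shares of 1/12 among Uzoma, Zainab, Abiodun, Temitope.
Uzoma is living and takes 1/12.
Zainab is living and takes 1/12.
Abiodun is living and takes 1/12.
Temitope predeceased; the 1/12 allotted to Temitope's branch passes to Temitope's issue by representation.
The 1/12 is divided into 4 equal shares of 1/48 among Ngozi, Chidinma, Gbenga, Ebele.
Ngozi is living and takes 1/48.
Chidinma is living and takes 1/48.
Gbenga is living and takes 1/48.
Ebele is living and takes 1/48.
Bankole predeceased; the 1/3 allotted to Bankole's branch passes to Bankole's issue by representation.
The 1/3 is divided into 2 equal shares of 1/6 among Adaeze, Obafemi.
Adaeze is living and takes 1/6.
Obafemi is living and takes 1/6.
Kehinde is living and takes 1/3.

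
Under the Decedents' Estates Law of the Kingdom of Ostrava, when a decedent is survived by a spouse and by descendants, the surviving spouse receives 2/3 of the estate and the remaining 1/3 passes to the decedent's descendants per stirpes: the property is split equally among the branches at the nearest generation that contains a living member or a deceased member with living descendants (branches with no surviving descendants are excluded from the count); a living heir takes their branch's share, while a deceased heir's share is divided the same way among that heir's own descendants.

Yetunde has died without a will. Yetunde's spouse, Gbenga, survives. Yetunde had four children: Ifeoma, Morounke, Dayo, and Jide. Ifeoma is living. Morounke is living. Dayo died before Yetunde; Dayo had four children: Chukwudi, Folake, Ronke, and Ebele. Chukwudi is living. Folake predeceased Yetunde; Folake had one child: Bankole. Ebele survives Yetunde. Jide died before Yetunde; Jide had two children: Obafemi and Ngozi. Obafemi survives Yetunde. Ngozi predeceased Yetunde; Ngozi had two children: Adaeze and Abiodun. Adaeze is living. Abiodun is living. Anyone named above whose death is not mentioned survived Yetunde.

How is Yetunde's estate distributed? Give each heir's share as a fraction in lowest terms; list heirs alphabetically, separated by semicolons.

Abiodun 1/48; Adaeze 1/48; Bankole 1/48; Chukwudi 1/48; Ebele 1/48; Gbenga 2/3; Ifeoma 1/12; Morounke 1/12; Obafemi 1/24; Ronke 1/48

Gbenga, as surviving spouse, takes 2/3.
The remaining 1/3 passes to Yetunde's descendants per stirpes.
The 1/3 is divided into 4 equal shares of 1/12 among Ifeoma, Morounke, Dayo, Jide.
Ifeoma is living and takes 1/12.
Morounke is living and takes 1/12.
Dayo predeceased; the 1/12 allotted to Dayo's branch passes to Dayo's issue by representation.
The 1/12 is divided into 4 equal shares of 1/48 among Chukwudi, Folake, Ronke, Ebele.
Chukwudi is living and takes 1/48.
Folake predeceased; the 1/48 allotted to Folake's branch passes to Folake's issue by representation.
Bankole is the sole taker at this level and receives the full 1/48.
Ronke is living and takes 1/48.
Ebele is living and takes 1/48.
Jide predeceased; the 1/12 allotted to Jide's branch passes to Jide's issue by representation.
The 1/12 is divided into 2 equal shares of 1/24 among Obafemi, Ngozi.
Obafemi is living and takes 1/24.
Ngozi predeceased; the 1/24 allotted to Ngozi's branch passes to Ngozi's issue by representation.
The 1/24 is divided into 2 equal shares of 1/48 among Adaeze, Abiodun.
Adaeze is living and takes 1/48.
Abiodun is living and takes 1/48.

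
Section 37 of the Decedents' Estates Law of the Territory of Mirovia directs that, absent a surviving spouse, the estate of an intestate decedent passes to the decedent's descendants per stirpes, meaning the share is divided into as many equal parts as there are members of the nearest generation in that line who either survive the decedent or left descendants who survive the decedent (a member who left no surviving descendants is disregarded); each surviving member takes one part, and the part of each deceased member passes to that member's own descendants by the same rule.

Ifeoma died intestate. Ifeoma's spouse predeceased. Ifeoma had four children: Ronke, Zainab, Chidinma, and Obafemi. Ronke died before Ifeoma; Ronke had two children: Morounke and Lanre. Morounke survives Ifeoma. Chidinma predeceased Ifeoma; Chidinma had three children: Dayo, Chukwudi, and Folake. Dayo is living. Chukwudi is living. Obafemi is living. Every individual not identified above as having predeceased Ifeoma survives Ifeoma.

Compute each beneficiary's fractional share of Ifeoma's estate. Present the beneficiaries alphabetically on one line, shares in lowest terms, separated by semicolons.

Chukwudi 1/12; Dayo 1/12; Folake 1/12; Lanre 1/8; Morounke 1/8; Obafemi 1/4; Zainab 1/4

There is no surviving spouse, so the entire estate passes to Ifeoma's descendants per stirpes.
The estate is divided into 4 equal shares of 1/4 among Ronke, Zainab, Chidinma, Obafemi.
Ronke predeceased; the 1/4 allotted to Ronke's branch passes to Ronke's issue by representation.
The 1/4 is divided into 2 equal shares of 1/8 among Morounke, Lanre.
Morounke is living and takes 1/8.
Lanre is living and takes 1/8.
Zainab is living and takes 1/4.
Chidinma predeceased; the 1/4 allotted to Chidinma's branch passes to Chidinma's issue by representation.
The 1/4 is divided into 3 equal shares of 1/12 among Dayo, Chukwudi, Folake.
Dayo is living and takes 1/12.
Chukwudi is living and takes 1/12.
Folake is living and takes 1/12.
Obafemi is living and takes 1/4.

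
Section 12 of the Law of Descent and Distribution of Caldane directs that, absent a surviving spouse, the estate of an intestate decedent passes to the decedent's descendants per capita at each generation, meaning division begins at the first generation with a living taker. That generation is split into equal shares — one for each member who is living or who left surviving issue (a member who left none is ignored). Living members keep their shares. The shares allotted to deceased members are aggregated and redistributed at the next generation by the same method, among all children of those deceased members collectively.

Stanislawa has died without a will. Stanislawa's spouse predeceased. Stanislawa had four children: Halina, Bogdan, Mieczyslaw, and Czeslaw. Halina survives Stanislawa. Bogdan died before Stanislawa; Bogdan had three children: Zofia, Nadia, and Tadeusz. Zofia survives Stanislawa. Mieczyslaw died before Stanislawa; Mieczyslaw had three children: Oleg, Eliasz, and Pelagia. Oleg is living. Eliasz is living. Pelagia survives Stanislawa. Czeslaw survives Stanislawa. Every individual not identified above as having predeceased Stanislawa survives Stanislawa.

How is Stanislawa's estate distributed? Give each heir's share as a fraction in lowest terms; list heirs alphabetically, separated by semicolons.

Czeslaw 1/4; Eliasz 1/12; Halina 1/4; Nadia 1/12; Oleg 1/12; Pelagia 1/12; Tadeusz 1/12; Zofia 1/12

There is no surviving spouse, so the entire estate passes to Stanislawa's descendants per capita at each generation.
At generation 1 (Halina, Bogdan, Mieczyslaw, Czeslaw) there are 4 shares of (1)/4 = 1/4 each.
Living: Halina and Czeslaw — each takes 1/4.
Deceased: Bogdan and Mieczyslaw. Their combined 1/2 is pooled and carried to generation 2.
At generation 2 (Zofia, Nadia, Tadeusz, Oleg, Eliasz, Pelagia) there are 6 shares of (1/2)/6 = 1/12 each.
Living: Zofia, Nadia, Tadeusz, Oleg, Eliasz, and Pelagia — each takes 1/12.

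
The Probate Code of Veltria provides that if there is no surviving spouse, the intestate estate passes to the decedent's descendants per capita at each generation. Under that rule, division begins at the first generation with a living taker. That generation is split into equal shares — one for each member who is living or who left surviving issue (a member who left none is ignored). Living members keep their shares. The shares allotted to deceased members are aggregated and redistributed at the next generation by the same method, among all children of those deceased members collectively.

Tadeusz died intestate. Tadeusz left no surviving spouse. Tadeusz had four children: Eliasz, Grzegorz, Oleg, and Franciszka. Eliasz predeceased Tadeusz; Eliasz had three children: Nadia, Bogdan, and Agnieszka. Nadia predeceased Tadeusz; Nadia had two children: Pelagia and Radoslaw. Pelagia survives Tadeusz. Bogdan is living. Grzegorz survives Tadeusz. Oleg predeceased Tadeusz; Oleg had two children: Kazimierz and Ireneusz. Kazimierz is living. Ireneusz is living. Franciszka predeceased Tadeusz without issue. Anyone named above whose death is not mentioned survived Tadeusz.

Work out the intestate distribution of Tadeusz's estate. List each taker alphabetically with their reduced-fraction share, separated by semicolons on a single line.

Agnieszka 2/15; Bogdan 2/15; Grzegorz 1/3; Ireneusz 2/15; Kazimierz 2/15; Pelagia 1/15; Radoslaw 1/15

There is no surviving spouse, so the entire estate passes to Tadeusz's descendants per capita at each generation.
At generation 1 (Eliasz, Grzegorz, Oleg) there are 3 shares of (1)/3 = 1/3 each.
Living: Grzegorz — each takes 1/3.
Deceased: Eliasz and Oleg. Their combined 2/3 is pooled and carried to generation 2.
At generation 2 (Nadia, Bogdan, Agnieszka, Kazimierz, Ireneusz) there are 5 shares of (2/3)/5 = 2/15 each.
Living: Bogdan, Agnieszka, Kazimierz, and Ireneusz — each takes 2/15.
Deceased: Nadia. That 2/15 share is carried to generation 3.
At generation 3 (Pelagia, Radoslaw) there are 2 shares of (2/15)/2 = 1/15 each.
Living: Pelagia and Radoslaw — each takes 1/15.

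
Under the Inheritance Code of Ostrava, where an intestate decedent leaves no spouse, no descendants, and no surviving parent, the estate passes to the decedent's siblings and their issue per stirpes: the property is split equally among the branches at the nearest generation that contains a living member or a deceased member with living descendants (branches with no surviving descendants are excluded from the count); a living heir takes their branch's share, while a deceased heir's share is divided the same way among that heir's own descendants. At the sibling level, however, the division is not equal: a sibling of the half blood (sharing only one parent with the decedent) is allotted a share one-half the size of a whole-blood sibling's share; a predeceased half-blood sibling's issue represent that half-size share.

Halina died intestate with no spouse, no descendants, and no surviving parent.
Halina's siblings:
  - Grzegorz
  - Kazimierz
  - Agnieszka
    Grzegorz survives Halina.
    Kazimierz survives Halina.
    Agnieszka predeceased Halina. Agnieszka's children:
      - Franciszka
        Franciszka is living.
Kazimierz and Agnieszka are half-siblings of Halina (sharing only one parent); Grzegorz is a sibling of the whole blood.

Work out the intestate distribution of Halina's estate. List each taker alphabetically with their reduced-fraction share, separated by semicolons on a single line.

Franciszka 1/4; Grzegorz 1/2; Kazimierz 1/4

No spouse, descendants, or parent survives, so the estate passes to Halina's siblings per stirpes.
Half-blood siblings count for one-half the weight of whole-blood siblings at the initial division.
Dividing 1 in proportion to weights (total weight 2): Grzegorz (weight 1) → 1/2; Kazimierz (weight 1/2) → 1/4; Agnieszka (weight 1/2) → 1/4.
Grzegorz is living and takes 1/2.
Kazimierz is living and takes 1/4.
Agnieszka predeceased; the 1/4 allotted to Agnieszka's branch passes to Agnieszka's issue by representation.
Franciszka is the sole taker at this level and receives the full 1/4.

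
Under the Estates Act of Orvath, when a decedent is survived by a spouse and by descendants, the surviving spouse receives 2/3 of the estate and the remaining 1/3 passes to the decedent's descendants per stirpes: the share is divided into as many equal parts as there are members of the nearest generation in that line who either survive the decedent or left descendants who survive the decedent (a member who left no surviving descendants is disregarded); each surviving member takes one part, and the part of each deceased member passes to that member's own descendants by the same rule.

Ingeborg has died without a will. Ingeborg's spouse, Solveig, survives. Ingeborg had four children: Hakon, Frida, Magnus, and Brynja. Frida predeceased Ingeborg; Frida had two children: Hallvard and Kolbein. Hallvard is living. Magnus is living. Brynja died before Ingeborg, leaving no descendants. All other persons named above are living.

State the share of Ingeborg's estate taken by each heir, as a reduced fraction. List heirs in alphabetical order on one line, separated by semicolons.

Solveig, as surviving spouse, takes 2/3.
The remaining 1/3 passes to Ingeborg's descendants per stirpes.
Brynja left no surviving issue, so that branch lapses and is disregarded.
The 1/3 is divided into 3 equal shares of 1/9 among Hakon, Frida, Magnus.
Hakon is living and takes 1/9.
Frida predeceased; the 1/9 allotted to Frida's branch passes to Frida's issue by representation.
The 1/9 is divided into 2 equal shares of 1/18 among Hallvard, Kolbein.
Hallvard is living and takes 1/18.
Kolbein is living and takes 1/18.
Magnus is living and takes 1/9.

Hakon 1/9; Hallvard 1/18; Kolbein 1/18; Magnus 1/9; Solveig 2/3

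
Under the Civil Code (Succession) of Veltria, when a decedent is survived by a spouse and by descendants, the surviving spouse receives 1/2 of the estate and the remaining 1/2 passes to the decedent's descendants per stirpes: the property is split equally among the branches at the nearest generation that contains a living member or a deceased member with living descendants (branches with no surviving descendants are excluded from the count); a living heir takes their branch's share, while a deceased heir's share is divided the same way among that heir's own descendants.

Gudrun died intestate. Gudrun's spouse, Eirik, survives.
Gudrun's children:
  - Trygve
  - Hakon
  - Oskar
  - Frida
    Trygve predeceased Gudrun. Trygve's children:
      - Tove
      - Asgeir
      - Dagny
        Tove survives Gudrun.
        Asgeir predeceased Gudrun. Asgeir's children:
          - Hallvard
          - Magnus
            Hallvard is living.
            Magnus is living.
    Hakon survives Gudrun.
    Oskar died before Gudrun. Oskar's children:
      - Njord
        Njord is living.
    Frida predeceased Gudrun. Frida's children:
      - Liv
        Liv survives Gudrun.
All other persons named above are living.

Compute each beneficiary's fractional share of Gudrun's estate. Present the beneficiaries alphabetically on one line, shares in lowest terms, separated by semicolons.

Dagny 1/24; Eirik 1/2; Hakon 1/8; Hallvard 1/48; Liv 1/8; Magnus 1/48; Njord 1/8; Tove 1/24

Eirik, as surviving spouse, takes 1/2.
The remaining 1/2 passes to Gudrun's descendants per stirpes.
The 1/2 is divided into 4 equal shares of 1/8 among Trygve, Hakon, Oskar, Frida.
Trygve predeceased; the 1/8 allotted to Trygve's branch passes to Trygve's issue by representation.
The 1/8 is divided into 3 equal shares of 1/24 among Tove, Asgeir, Dagny.
Tove is living and takes 1/24.
Asgeir predeceased; the 1/24 allotted to Asgeir's branch passes to Asgeir's issue by representation.
The 1/24 is divided into 2 equal shares of 1/48 among Hallvard, Magnus.
Hallvard is living and takes 1/48.
Magnus is living and takes 1/48.
Dagny is living and takes 1/24.
Hakon is living and takes 1/8.
Oskar predeceased; the 1/8 allotted to Oskar's branch passes to Oskar's issue by representation.
Njord is the sole taker at this level and receives the full 1/8.
Frida predeceased; the 1/8 allotted to Frida's branch passes to Frida's issue by representation.
Liv is the sole taker at this level and receives the full 1/8.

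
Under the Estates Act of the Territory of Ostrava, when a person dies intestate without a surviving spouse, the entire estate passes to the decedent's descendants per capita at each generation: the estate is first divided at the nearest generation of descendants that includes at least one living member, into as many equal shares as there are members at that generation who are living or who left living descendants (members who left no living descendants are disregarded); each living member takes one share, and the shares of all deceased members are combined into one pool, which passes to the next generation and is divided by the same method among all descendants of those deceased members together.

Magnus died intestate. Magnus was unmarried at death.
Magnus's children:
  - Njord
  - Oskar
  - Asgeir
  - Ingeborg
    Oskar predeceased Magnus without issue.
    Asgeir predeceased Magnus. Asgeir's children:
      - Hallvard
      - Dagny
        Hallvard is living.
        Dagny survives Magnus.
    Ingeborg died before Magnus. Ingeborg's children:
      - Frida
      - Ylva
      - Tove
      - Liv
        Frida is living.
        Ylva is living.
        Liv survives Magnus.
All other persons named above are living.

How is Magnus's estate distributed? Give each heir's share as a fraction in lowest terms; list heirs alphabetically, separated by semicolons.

There is no surviving spouse, so the entire estate passes to Magnus's descendants per capita at each generation.
At generation 1 (Njord, Asgeir, Ingeborg) there are 3 shares of (1)/3 = 1/3 each.
Living: Njord — each takes 1/3.
Deceased: Asgeir and Ingeborg. Their combined 2/3 is pooled and carried to generation 2.
At generation 2 (Hallvard, Dagny, Frida, Ylva, Tove, Liv) there are 6 shares of (2/3)/6 = 1/9 each.
Living: Hallvard, Dagny, Frida, Ylva, Tove, and Liv — each takes 1/9.

Dagny 1/9; Frida 1/9; Hallvard 1/9; Liv 1/9; Njord 1/3; Tove 1/9; Ylva 1/9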